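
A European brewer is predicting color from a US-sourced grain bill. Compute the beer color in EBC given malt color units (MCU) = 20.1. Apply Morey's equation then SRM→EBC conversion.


SRM = 1.4922·MCU^0.6859;  EBC = SRM·1.97
SRM = 1.4922·20.1^0.6859 = 11.6866
EBC = 11.6866·1.97

23.0227 EBC


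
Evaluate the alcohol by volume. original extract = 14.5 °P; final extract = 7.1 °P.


SG = 259/(259 − P);  ABV = (OG − FG)·131.25
OG = 259/(259 − 14.5) = 1.0593
FG = 259/(259 − 7.1) = 1.0282
ABV = (1.0593 − 1.0282)·131.25

4.0844 % ABV


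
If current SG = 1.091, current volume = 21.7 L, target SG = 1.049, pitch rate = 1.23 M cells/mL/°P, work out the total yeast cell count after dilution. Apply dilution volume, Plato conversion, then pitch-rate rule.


V_w = V·((SG_c−1)/(SG_t−1)−1);  °P = 259 − 259/SG_t;  cells = rate·(V+V_w)·°P
V_w = 21.7·((1.091−1)/(1.049−1)−1) = 18.6000
V_final = 21.7 + 18.6000 = 40.3000
°P = 259 − 259/1.049 = 12.0982
cells = 1.23·40.3000·12.0982

599.6951 billion cells


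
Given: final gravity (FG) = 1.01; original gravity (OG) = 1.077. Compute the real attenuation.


AA = (OG−FG)/(OG−1)·100;  RA = AA·0.8192
AA = (1.077 − 1.01)/(1.077 − 1)·100 = 87.0130
RA = 87.0130·0.8192

71.2810 %


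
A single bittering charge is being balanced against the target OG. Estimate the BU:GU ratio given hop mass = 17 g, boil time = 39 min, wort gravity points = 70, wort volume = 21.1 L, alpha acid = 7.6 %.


U = 1.65·0.000125^(GP/1000)·(1−e^(−0.04t))/4.15;  IBU = (α/100)·m·U·1000/V;  BU:GU = IBU/GP
U = 1.65·0.000125^(70/1000)·(1−e^(−0.04·39))/4.15 = 0.1674
IBU = (7.6/100)·17·0.1674·1000/21.1 = 10.2507
BU:GU = 10.2507/70

0.1464


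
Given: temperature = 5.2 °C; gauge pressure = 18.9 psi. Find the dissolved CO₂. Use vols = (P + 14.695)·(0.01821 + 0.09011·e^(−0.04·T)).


vols = (18.9 + 14.695)·(0.01821 + 0.09011·e^(−0.04·5.2))

3.0705 volumes


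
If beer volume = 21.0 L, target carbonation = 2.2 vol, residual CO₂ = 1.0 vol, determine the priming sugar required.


sugar = (target − residual)·4.0·V
sugar = (2.2 − 1.0)·4.0·21.0

100.8000 g


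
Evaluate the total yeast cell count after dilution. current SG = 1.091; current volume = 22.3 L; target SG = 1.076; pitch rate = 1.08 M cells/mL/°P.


V_w = V·((SG_c−1)/(SG_t−1)−1);  °P = 259 − 259/SG_t;  cells = rate·(V+V_w)·°P
V_w = 22.3·((1.091−1)/(1.076−1)−1) = 4.4013
V_final = 22.3 + 4.4013 = 26.7013
°P = 259 − 259/1.076 = 18.2937
cells = 1.08·26.7013·18.2937

527.5426 billion cells


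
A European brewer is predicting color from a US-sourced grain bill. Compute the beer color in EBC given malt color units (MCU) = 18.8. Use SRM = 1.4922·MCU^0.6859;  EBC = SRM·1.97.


SRM = 1.4922·18.8^0.6859 = 11.1628
EBC = 11.1628·1.97

21.9907 EBC


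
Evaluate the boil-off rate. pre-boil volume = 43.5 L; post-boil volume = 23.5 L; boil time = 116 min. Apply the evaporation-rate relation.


rate = (V_pre − V_post) / (t_min/60)
rate = (43.5 − 23.5) / (116/60)

10.3448 L/hr


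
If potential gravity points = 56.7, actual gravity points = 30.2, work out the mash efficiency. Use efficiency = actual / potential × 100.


efficiency = 30.2 / 56.7 × 100

53.2628 %


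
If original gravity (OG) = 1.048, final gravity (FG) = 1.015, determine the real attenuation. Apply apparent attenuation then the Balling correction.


AA = (OG−FG)/(OG−1)·100;  RA = AA·0.8192
AA = (1.048 − 1.015)/(1.048 − 1)·100 = 68.7500
RA = 68.7500·0.8192

56.3200 %


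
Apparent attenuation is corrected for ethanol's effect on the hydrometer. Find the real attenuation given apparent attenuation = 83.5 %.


RA = AA · 0.8192
RA = 83.5 · 0.8192

68.4032 %


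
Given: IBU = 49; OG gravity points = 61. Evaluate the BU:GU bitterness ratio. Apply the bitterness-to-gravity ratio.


BU:GU = IBU / OG_points
BU:GU = 49 / 61

0.8033


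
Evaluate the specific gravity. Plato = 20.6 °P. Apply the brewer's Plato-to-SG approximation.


SG = 259/(259 − P)
SG = 259/(259 − 20.6)

1.0864


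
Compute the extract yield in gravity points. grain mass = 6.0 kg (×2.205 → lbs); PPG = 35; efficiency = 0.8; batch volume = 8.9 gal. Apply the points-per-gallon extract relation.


points = lbs × PPG × eff / vol
lbs = 6.0 × 2.205 = 13.2300
points = 13.2300 × 35 × 0.8 / 8.9

41.6225 points


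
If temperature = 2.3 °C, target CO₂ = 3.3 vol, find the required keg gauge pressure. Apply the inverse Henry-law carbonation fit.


psi = vols/(0.01821 + 0.09011·e^(−0.04·T)) − 14.695
psi = 3.3/(0.01821 + 0.09011·e^(−0.04·2.3)) − 14.695

18.1736 psi


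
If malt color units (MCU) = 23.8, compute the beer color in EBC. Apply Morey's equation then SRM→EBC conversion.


SRM = 1.4922·MCU^0.6859;  EBC = SRM·1.97
SRM = 1.4922·23.8^0.6859 = 13.1226
EBC = 13.1226·1.97

25.8516 EBC


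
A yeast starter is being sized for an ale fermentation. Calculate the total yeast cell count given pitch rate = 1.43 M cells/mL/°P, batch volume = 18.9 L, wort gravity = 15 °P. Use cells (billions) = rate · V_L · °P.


cells = 1.43 · 18.9 · 15

405.4050 billion cells


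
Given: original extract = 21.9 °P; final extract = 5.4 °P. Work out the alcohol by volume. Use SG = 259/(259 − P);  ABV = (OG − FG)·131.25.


OG = 259/(259 − 21.9) = 1.0924
FG = 259/(259 − 5.4) = 1.0213
ABV = (1.0924 − 1.0213)·131.25

9.3283 % ABV


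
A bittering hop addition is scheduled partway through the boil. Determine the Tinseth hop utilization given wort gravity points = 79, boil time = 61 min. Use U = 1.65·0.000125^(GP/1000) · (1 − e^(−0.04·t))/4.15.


bigness = 1.65·0.000125^(79/1000) = 0.8112
boil_factor = (1 − e^(−0.04·61))/4.15 = 0.2200
U = 0.8112 · 0.2200

0.1784


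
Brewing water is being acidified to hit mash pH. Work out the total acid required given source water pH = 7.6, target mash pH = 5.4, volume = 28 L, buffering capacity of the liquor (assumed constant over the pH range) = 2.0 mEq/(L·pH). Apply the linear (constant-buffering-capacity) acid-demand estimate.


acid = buffering capacity · (pH_source − pH_target) · V
acid = 2.0 · (7.6 − 5.4) · 28

123.2000 mEq


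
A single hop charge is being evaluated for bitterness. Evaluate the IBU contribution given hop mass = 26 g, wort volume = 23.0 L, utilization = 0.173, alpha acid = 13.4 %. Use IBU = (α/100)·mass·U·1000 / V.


IBU = (13.4/100)·26·0.173·1000 / 23.0

26.2057 IBU


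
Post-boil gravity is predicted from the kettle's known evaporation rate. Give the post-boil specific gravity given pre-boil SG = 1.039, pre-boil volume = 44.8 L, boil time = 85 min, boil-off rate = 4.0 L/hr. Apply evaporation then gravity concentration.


V_post = V_pre − rate·(t/60);  SG_post = 1 + (SG_pre−1)·V_pre/V_post
V_post = 44.8 − 4.0·(85/60) = 39.1333
SG_post = 1 + (1.039 − 1)·44.8/39.1333

1.0446


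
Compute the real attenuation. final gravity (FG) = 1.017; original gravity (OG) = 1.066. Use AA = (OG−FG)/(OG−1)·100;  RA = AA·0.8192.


AA = (1.066 − 1.017)/(1.066 − 1)·100 = 74.2424
RA = 74.2424·0.8192

60.8194 %


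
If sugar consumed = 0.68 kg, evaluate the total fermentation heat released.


Q = m_sugar · 590 kJ/kg
Q = 0.68 · 590

401.2000 kJ


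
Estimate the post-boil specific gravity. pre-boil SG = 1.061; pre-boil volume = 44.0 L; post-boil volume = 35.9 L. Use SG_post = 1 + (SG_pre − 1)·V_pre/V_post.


pts_pre = (1.061 − 1)·1000 = 61.0000
pts_post = 61.0000·44.0/35.9 = 74.7632
SG_post = 1 + 74.7632/1000

1.0748


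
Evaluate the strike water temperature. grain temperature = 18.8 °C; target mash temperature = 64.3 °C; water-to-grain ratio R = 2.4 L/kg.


T_strike = (0.41/R)·(T_mash − T_grain) + T_mash
T_strike = (0.41/2.4)·(64.3 − 18.8) + 64.3

72.0729 °C


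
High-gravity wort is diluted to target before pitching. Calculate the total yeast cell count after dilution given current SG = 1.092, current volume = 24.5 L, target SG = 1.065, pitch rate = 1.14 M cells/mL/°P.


V_w = V·((SG_c−1)/(SG_t−1)−1);  °P = 259 − 259/SG_t;  cells = rate·(V+V_w)·°P
V_w = 24.5·((1.092−1)/(1.065−1)−1) = 10.1769
V_final = 24.5 + 10.1769 = 34.6769
°P = 259 − 259/1.065 = 15.8075
cells = 1.14·34.6769·15.8075

624.8977 billion cells


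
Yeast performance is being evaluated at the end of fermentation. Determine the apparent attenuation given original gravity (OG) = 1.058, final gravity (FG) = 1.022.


AA = (OG − FG)/(OG − 1) · 100
AA = (1.058 − 1.022)/(1.058 − 1) · 100

62.0690 %


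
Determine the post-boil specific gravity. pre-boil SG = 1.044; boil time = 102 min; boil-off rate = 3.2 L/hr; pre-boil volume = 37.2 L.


V_post = V_pre − rate·(t/60);  SG_post = 1 + (SG_pre−1)·V_pre/V_post
V_post = 37.2 − 3.2·(102/60) = 31.7600
SG_post = 1 + (1.044 − 1)·37.2/31.7600

1.0515


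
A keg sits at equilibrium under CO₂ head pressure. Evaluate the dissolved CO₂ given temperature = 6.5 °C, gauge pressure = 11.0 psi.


vols = (P + 14.695)·(0.01821 + 0.09011·e^(−0.04·T))
vols = (11.0 + 14.695)·(0.01821 + 0.09011·e^(−0.04·6.5))

2.2532 volumes


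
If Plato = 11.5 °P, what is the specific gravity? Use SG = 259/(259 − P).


SG = 259/(259 − 11.5)

1.0465


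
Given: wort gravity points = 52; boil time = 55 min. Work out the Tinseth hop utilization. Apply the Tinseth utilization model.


U = 1.65·0.000125^(GP/1000) · (1 − e^(−0.04·t))/4.15
bigness = 1.65·0.000125^(52/1000) = 1.0340
boil_factor = (1 − e^(−0.04·55))/4.15 = 0.2143
U = 1.0340 · 0.2143

0.2216


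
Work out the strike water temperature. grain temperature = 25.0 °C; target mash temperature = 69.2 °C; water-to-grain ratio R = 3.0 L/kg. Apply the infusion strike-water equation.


T_strike = (0.41/R)·(T_mash − T_grain) + T_mash
T_strike = (0.41/3.0)·(69.2 − 25.0) + 69.2

75.2407 °C


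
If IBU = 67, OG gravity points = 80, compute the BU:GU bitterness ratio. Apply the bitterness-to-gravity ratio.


BU:GU = IBU / OG_points
BU:GU = 67 / 80

0.8375


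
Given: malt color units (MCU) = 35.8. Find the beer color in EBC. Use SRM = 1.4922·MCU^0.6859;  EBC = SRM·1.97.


SRM = 1.4922·35.8^0.6859 = 17.3634
EBC = 17.3634·1.97

34.2059 EBC


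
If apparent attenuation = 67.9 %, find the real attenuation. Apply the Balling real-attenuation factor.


RA = AA · 0.8192
RA = 67.9 · 0.8192

55.6237 %


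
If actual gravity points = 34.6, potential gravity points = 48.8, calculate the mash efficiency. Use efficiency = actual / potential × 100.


efficiency = 34.6 / 48.8 × 100

70.9016 %


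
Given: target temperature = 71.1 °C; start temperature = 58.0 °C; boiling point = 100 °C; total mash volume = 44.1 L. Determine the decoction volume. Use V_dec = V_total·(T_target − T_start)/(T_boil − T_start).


V_dec = 44.1·(71.1 − 58.0)/(100 − 58.0)

13.7550 L


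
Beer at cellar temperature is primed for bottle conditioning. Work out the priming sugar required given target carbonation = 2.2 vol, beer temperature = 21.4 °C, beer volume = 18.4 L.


residual = 14.695·(0.01821 + 0.09011·e^(−0.04·T));  sugar = (target − residual)·4.0·V
residual = 14.695·(0.01821 + 0.09011·e^(−0.04·21.4)) = 0.8302
sugar = (2.2 − 0.8302)·4.0·18.4

100.8188 g


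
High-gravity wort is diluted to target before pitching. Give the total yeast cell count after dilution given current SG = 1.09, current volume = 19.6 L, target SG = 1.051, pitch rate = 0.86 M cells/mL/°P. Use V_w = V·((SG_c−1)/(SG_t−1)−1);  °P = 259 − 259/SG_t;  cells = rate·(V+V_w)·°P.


V_w = 19.6·((1.09−1)/(1.051−1)−1) = 14.9882
V_final = 19.6 + 14.9882 = 34.5882
°P = 259 − 259/1.051 = 12.5680
cells = 0.86·34.5882·12.5680

373.8472 billion cells


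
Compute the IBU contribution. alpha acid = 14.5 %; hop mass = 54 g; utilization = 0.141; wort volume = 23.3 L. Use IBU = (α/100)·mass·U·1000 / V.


IBU = (14.5/100)·54·0.141·1000 / 23.3

47.3833 IBU


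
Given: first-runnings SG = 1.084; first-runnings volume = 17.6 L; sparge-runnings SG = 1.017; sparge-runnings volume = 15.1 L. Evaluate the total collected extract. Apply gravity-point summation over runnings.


total = Σ (SG_i − 1)·1000·V_i
first = (1.084 − 1)·1000·17.6 = 1478.4000
sparge = (1.017 − 1)·1000·15.1 = 256.7000
total = 1478.4000 + 256.7000

1735.1000 gravity·L


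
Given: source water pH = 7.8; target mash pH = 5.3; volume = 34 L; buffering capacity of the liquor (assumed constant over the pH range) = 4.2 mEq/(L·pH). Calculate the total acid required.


acid = buffering capacity · (pH_source − pH_target) · V
acid = 4.2 · (7.8 − 5.3) · 34

357.0000 mEq


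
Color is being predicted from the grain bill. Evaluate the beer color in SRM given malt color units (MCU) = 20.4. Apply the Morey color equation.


SRM = 1.4922 · MCU^0.6859
SRM = 1.4922 · 20.4^0.6859

11.8060 SRM


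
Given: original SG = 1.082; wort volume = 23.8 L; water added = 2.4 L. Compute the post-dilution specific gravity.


SG_new = 1 + (SG_old − 1)·V_old/(V_old + V_water)
pts = (1.082 − 1)·1000·23.8/(23.8 + 2.4) = 74.4885
SG_new = 1 + 74.4885/1000

1.0745


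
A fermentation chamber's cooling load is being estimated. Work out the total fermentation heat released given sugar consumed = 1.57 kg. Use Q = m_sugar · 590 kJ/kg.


Q = 1.57 · 590

926.3000 kJ


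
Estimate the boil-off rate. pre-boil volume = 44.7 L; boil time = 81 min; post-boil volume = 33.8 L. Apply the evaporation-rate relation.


rate = (V_pre − V_post) / (t_min/60)
rate = (44.7 − 33.8) / (81/60)

8.0741 L/hr


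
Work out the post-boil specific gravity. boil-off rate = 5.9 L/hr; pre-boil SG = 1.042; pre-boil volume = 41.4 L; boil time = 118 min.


V_post = V_pre − rate·(t/60);  SG_post = 1 + (SG_pre−1)·V_pre/V_post
V_post = 41.4 − 5.9·(118/60) = 29.7967
SG_post = 1 + (1.042 − 1)·41.4/29.7967

1.0584


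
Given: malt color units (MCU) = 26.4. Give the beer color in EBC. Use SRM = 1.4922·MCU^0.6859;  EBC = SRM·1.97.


SRM = 1.4922·26.4^0.6859 = 14.0898
EBC = 14.0898·1.97

27.7569 EBC


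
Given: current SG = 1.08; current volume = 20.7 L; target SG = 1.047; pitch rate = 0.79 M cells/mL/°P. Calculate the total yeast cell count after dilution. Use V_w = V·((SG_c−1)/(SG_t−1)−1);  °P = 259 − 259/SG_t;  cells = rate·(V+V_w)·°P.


V_w = 20.7·((1.08−1)/(1.047−1)−1) = 14.5340
V_final = 20.7 + 14.5340 = 35.2340
°P = 259 − 259/1.047 = 11.6266
cells = 0.79·35.2340·11.6266

323.6238 billion cells


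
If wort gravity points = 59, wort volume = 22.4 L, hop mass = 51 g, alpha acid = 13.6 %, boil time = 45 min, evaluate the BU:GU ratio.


U = 1.65·0.000125^(GP/1000)·(1−e^(−0.04t))/4.15;  IBU = (α/100)·m·U·1000/V;  BU:GU = IBU/GP
U = 1.65·0.000125^(59/1000)·(1−e^(−0.04·45))/4.15 = 0.1953
IBU = (13.6/100)·51·0.1953·1000/22.4 = 60.4708
BU:GU = 60.4708/59

1.0249


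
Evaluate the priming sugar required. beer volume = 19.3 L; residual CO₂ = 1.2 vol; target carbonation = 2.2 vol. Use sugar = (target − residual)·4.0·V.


sugar = (2.2 − 1.2)·4.0·19.3

77.2000 g


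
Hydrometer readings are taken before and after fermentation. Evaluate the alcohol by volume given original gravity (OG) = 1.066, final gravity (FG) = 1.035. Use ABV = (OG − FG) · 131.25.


ABV = (1.066 − 1.035) · 131.25

4.0688 % ABV


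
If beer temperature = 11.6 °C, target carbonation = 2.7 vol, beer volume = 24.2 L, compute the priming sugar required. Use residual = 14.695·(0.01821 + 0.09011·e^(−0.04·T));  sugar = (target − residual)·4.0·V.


residual = 14.695·(0.01821 + 0.09011·e^(−0.04·11.6)) = 1.1002
sugar = (2.7 − 1.1002)·4.0·24.2

154.8622 g


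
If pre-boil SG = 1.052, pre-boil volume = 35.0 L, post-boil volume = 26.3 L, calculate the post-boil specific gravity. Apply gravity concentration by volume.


SG_post = 1 + (SG_pre − 1)·V_pre/V_post
pts_pre = (1.052 − 1)·1000 = 52.0000
pts_post = 52.0000·35.0/26.3 = 69.2015
SG_post = 1 + 69.2015/1000

1.0692


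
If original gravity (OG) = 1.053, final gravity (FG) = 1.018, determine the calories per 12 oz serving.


ABW = (OG−FG)·131.25·0.79/FG;  °P = 259 − 259/SG (for OG→OE and FG→AE);  RE = 0.1808·OE + 0.8192·AE;  Cal = (6.9·ABW + 4·(RE−0.1))·FG·3.55
ABW = (1.053 − 1.018)·131.25·0.79/1.018 = 3.5649
OE = 259 − 259/1.053 = 13.0361 °P
AE = 259 − 259/1.018 = 4.5796 °P
RE = 0.1808·13.0361 + 0.8192·4.5796 = 6.1085 °P
Cal = (6.9·3.5649 + 4·(6.1085−0.1))·1.018·3.55

175.7505 kcal


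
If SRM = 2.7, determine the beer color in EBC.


EBC = SRM · 1.97
EBC = 2.7 · 1.97

5.3190 EBC


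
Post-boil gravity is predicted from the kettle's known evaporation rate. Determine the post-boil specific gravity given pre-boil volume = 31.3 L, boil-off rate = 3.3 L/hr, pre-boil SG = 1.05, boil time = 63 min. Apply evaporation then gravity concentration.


V_post = V_pre − rate·(t/60);  SG_post = 1 + (SG_pre−1)·V_pre/V_post
V_post = 31.3 − 3.3·(63/60) = 27.8350
SG_post = 1 + (1.05 − 1)·31.3/27.8350

1.0562


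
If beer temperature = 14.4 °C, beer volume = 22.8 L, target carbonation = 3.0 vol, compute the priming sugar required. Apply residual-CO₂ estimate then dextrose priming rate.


residual = 14.695·(0.01821 + 0.09011·e^(−0.04·T));  sugar = (target − residual)·4.0·V
residual = 14.695·(0.01821 + 0.09011·e^(−0.04·14.4)) = 1.0120
sugar = (3.0 − 1.0120)·4.0·22.8

181.3087 g


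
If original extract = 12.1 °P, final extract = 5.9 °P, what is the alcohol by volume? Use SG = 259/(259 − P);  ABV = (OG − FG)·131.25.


OG = 259/(259 − 12.1) = 1.0490
FG = 259/(259 − 5.9) = 1.0233
ABV = (1.0490 − 1.0233)·131.25

3.3727 % ABV


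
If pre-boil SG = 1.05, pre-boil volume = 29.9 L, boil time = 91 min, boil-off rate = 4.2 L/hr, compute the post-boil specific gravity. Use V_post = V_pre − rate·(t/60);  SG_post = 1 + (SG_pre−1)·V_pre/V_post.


V_post = 29.9 − 4.2·(91/60) = 23.5300
SG_post = 1 + (1.05 − 1)·29.9/23.5300

1.0635


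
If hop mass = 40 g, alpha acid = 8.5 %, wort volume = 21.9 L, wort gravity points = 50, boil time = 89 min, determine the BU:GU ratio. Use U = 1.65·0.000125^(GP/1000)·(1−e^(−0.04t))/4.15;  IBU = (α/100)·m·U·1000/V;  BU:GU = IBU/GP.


U = 1.65·0.000125^(50/1000)·(1−e^(−0.04·89))/4.15 = 0.2465
IBU = (8.5/100)·40·0.2465·1000/21.9 = 38.2636
BU:GU = 38.2636/50

0.7653


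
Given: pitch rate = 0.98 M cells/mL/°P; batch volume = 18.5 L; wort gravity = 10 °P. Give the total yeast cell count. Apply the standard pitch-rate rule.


cells (billions) = rate · V_L · °P
cells = 0.98 · 18.5 · 10

181.3000 billion cells


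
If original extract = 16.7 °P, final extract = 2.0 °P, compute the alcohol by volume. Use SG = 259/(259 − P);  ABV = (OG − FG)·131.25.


OG = 259/(259 − 16.7) = 1.0689
FG = 259/(259 − 2.0) = 1.0078
ABV = (1.0689 − 1.0078)·131.25

8.0247 % ABV


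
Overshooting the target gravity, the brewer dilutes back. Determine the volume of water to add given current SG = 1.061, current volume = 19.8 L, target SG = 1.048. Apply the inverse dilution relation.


V_water = V·((SG_curr − 1)/(SG_target − 1) − 1)
V_water = 19.8·((1.061 − 1)/(1.048 − 1) − 1)

5.3625 L


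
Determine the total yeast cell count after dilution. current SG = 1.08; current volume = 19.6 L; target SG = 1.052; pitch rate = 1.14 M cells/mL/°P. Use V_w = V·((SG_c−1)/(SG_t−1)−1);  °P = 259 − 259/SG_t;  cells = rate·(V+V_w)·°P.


V_w = 19.6·((1.08−1)/(1.052−1)−1) = 10.5538
V_final = 19.6 + 10.5538 = 30.1538
°P = 259 − 259/1.052 = 12.8023
cells = 1.14·30.1538·12.8023

440.0833 billion cells


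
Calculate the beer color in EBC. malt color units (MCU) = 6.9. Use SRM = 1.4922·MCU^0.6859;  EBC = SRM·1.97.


SRM = 1.4922·6.9^0.6859 = 5.6130
EBC = 5.6130·1.97

11.0576 EBC


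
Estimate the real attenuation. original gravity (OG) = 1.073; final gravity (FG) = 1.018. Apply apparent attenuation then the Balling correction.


AA = (OG−FG)/(OG−1)·100;  RA = AA·0.8192
AA = (1.073 − 1.018)/(1.073 − 1)·100 = 75.3425
RA = 75.3425·0.8192

61.7205 %


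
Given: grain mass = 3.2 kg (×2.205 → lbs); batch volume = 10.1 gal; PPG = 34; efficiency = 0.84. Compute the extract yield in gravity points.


points = lbs × PPG × eff / vol
lbs = 3.2 × 2.205 = 7.0560
points = 7.0560 × 34 × 0.84 / 10.1

19.9524 points


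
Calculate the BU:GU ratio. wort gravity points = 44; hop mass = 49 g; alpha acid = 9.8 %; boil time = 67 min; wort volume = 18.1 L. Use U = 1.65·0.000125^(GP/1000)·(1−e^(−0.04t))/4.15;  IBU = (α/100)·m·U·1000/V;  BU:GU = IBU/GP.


U = 1.65·0.000125^(44/1000)·(1−e^(−0.04·67))/4.15 = 0.2494
IBU = (9.8/100)·49·0.2494·1000/18.1 = 66.1602
BU:GU = 66.1602/44

1.5036


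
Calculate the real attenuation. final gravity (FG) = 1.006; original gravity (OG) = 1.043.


AA = (OG−FG)/(OG−1)·100;  RA = AA·0.8192
AA = (1.043 − 1.006)/(1.043 − 1)·100 = 86.0465
RA = 86.0465·0.8192

70.4893 %


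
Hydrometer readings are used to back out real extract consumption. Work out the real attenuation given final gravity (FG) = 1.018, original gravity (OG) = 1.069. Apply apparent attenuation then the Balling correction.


AA = (OG−FG)/(OG−1)·100;  RA = AA·0.8192
AA = (1.069 − 1.018)/(1.069 − 1)·100 = 73.9130
RA = 73.9130·0.8192

60.5496 %


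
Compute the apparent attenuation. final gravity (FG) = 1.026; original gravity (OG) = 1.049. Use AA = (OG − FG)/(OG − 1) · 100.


AA = (1.049 − 1.026)/(1.049 − 1) · 100

46.9388 %


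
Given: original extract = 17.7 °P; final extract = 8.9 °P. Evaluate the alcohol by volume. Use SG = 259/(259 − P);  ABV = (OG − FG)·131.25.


OG = 259/(259 − 17.7) = 1.0734
FG = 259/(259 − 8.9) = 1.0356
ABV = (1.0734 − 1.0356)·131.25

4.9569 % ABV


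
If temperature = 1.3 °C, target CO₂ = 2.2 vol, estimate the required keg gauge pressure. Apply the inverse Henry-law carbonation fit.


psi = vols/(0.01821 + 0.09011·e^(−0.04·T)) − 14.695
psi = 2.2/(0.01821 + 0.09011·e^(−0.04·1.3)) − 14.695

6.5090 psi


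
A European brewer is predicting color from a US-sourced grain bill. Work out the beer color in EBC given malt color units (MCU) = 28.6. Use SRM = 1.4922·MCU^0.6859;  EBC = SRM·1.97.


SRM = 1.4922·28.6^0.6859 = 14.8850
EBC = 14.8850·1.97

29.3234 EBC


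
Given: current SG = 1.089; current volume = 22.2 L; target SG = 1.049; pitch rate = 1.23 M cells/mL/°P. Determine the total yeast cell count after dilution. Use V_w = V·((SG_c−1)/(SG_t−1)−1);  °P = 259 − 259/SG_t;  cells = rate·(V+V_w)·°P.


V_w = 22.2·((1.089−1)/(1.049−1)−1) = 18.1224
V_final = 22.2 + 18.1224 = 40.3224
°P = 259 − 259/1.049 = 12.0982
cells = 1.23·40.3224·12.0982

600.0292 billion cells


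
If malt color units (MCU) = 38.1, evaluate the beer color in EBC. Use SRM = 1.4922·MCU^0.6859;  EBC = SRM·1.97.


SRM = 1.4922·38.1^0.6859 = 18.1211
EBC = 18.1211·1.97

35.6985 EBC


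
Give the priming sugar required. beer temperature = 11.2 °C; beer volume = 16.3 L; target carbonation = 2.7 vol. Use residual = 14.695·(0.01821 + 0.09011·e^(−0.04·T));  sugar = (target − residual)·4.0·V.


residual = 14.695·(0.01821 + 0.09011·e^(−0.04·11.2)) = 1.1136
sugar = (2.7 − 1.1136)·4.0·16.3

103.4325 g


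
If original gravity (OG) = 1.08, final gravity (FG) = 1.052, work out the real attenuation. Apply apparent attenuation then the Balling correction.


AA = (OG−FG)/(OG−1)·100;  RA = AA·0.8192
AA = (1.08 − 1.052)/(1.08 − 1)·100 = 35.0000
RA = 35.0000·0.8192

28.6720 %


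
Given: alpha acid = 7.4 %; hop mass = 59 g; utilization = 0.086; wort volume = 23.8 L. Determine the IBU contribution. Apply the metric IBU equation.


IBU = (α/100)·mass·U·1000 / V
IBU = (7.4/100)·59·0.086·1000 / 23.8

15.7763 IBU


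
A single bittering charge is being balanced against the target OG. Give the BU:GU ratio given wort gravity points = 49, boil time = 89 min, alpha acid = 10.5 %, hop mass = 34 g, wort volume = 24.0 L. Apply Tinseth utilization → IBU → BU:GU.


U = 1.65·0.000125^(GP/1000)·(1−e^(−0.04t))/4.15;  IBU = (α/100)·m·U·1000/V;  BU:GU = IBU/GP
U = 1.65·0.000125^(49/1000)·(1−e^(−0.04·89))/4.15 = 0.2487
IBU = (10.5/100)·34·0.2487·1000/24.0 = 36.9923
BU:GU = 36.9923/49

0.7549


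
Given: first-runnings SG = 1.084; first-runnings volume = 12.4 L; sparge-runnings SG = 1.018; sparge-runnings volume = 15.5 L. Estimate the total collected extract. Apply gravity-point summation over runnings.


total = Σ (SG_i − 1)·1000·V_i
first = (1.084 − 1)·1000·12.4 = 1041.6000
sparge = (1.018 − 1)·1000·15.5 = 279.0000
total = 1041.6000 + 279.0000

1320.6000 gravity·L


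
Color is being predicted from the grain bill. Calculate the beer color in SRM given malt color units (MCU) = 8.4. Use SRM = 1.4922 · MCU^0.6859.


SRM = 1.4922 · 8.4^0.6859

6.4238 SRM


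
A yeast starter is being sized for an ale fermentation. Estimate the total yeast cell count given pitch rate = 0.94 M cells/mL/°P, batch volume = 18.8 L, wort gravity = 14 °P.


cells (billions) = rate · V_L · °P
cells = 0.94 · 18.8 · 14

247.4080 billion cells


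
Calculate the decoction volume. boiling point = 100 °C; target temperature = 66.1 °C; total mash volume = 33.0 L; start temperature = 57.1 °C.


V_dec = V_total·(T_target − T_start)/(T_boil − T_start)
V_dec = 33.0·(66.1 − 57.1)/(100 − 57.1)

6.9231 L


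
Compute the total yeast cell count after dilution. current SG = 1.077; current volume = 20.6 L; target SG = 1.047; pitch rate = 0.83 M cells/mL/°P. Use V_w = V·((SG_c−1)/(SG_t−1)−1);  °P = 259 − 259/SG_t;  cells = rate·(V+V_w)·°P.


V_w = 20.6·((1.077−1)/(1.047−1)−1) = 13.1489
V_final = 20.6 + 13.1489 = 33.7489
°P = 259 − 259/1.047 = 11.6266
cells = 0.83·33.7489·11.6266

325.6785 billion cells


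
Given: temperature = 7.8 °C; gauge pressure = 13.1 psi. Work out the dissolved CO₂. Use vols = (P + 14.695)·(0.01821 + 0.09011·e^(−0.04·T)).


vols = (13.1 + 14.695)·(0.01821 + 0.09011·e^(−0.04·7.8))

2.3395 volumes


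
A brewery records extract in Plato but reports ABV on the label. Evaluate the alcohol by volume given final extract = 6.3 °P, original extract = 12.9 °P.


SG = 259/(259 − P);  ABV = (OG − FG)·131.25
OG = 259/(259 − 12.9) = 1.0524
FG = 259/(259 − 6.3) = 1.0249
ABV = (1.0524 − 1.0249)·131.25

3.6077 % ABV


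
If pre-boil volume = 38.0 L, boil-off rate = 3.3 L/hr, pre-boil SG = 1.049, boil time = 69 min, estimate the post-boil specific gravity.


V_post = V_pre − rate·(t/60);  SG_post = 1 + (SG_pre−1)·V_pre/V_post
V_post = 38.0 − 3.3·(69/60) = 34.2050
SG_post = 1 + (1.049 − 1)·38.0/34.2050

1.0544


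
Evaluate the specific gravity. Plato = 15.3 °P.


SG = 259/(259 − P)
SG = 259/(259 − 15.3)

1.0628


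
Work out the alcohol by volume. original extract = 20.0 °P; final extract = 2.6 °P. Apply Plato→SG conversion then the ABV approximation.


SG = 259/(259 − P);  ABV = (OG − FG)·131.25
OG = 259/(259 − 20.0) = 1.0837
FG = 259/(259 − 2.6) = 1.0101
ABV = (1.0837 − 1.0101)·131.25

9.6523 % ABV


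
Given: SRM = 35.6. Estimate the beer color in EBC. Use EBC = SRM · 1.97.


EBC = 35.6 · 1.97

70.1320 EBC


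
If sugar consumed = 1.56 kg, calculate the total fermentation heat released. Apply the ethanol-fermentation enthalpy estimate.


Q = m_sugar · 590 kJ/kg
Q = 1.56 · 590

920.4000 kJ


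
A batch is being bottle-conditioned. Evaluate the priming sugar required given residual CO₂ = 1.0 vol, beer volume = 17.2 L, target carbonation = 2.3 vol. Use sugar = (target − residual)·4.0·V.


sugar = (2.3 − 1.0)·4.0·17.2

89.4400 g


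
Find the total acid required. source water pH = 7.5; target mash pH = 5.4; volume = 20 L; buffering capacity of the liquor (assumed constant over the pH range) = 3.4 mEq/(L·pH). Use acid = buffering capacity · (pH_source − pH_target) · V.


acid = 3.4 · (7.5 − 5.4) · 20

142.8000 mEq


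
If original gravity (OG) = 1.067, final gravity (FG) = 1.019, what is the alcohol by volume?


ABV = (OG − FG) · 131.25
ABV = (1.067 − 1.019) · 131.25

6.3000 % ABV


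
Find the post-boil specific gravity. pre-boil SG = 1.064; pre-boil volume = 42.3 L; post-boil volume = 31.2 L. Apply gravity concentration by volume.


SG_post = 1 + (SG_pre − 1)·V_pre/V_post
pts_pre = (1.064 − 1)·1000 = 64.0000
pts_post = 64.0000·42.3/31.2 = 86.7692
SG_post = 1 + 86.7692/1000

1.0868


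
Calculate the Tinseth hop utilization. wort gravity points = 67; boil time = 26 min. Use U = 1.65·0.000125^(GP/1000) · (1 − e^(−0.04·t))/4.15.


bigness = 1.65·0.000125^(67/1000) = 0.9036
boil_factor = (1 − e^(−0.04·26))/4.15 = 0.1558
U = 0.9036 · 0.1558

0.1408


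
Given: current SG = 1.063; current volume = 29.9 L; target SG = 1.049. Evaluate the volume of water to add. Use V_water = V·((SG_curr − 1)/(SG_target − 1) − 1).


V_water = 29.9·((1.063 − 1)/(1.049 − 1) − 1)

8.5429 L


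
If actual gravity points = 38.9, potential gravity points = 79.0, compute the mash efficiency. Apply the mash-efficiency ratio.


efficiency = actual / potential × 100
efficiency = 38.9 / 79.0 × 100

49.2405 %


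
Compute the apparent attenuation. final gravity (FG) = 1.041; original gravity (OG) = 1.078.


AA = (OG − FG)/(OG − 1) · 100
AA = (1.078 − 1.041)/(1.078 − 1) · 100

47.4359 %


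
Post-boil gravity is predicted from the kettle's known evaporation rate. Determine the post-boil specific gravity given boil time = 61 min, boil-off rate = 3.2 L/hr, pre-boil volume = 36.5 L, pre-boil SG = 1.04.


V_post = V_pre − rate·(t/60);  SG_post = 1 + (SG_pre−1)·V_pre/V_post
V_post = 36.5 − 3.2·(61/60) = 33.2467
SG_post = 1 + (1.04 − 1)·36.5/33.2467

1.0439


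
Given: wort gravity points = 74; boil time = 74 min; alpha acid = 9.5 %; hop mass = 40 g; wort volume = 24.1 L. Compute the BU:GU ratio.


U = 1.65·0.000125^(GP/1000)·(1−e^(−0.04t))/4.15;  IBU = (α/100)·m·U·1000/V;  BU:GU = IBU/GP
U = 1.65·0.000125^(74/1000)·(1−e^(−0.04·74))/4.15 = 0.1939
IBU = (9.5/100)·40·0.1939·1000/24.1 = 30.5679
BU:GU = 30.5679/74

0.4131


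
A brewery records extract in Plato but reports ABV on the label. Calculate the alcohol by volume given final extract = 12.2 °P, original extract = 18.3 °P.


SG = 259/(259 − P);  ABV = (OG − FG)·131.25
OG = 259/(259 − 18.3) = 1.0760
FG = 259/(259 − 12.2) = 1.0494
ABV = (1.0760 − 1.0494)·131.25

3.4907 % ABV


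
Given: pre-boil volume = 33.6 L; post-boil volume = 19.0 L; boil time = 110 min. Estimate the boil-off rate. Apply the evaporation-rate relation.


rate = (V_pre − V_post) / (t_min/60)
rate = (33.6 − 19.0) / (110/60)

7.9636 L/hr


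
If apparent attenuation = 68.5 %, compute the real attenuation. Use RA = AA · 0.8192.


RA = 68.5 · 0.8192

56.1152 %


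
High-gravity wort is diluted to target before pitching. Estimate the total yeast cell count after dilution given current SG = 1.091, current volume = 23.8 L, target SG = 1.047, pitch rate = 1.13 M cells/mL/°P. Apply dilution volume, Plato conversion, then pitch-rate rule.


V_w = V·((SG_c−1)/(SG_t−1)−1);  °P = 259 − 259/SG_t;  cells = rate·(V+V_w)·°P
V_w = 23.8·((1.091−1)/(1.047−1)−1) = 22.2809
V_final = 23.8 + 22.2809 = 46.0809
°P = 259 − 259/1.047 = 11.6266
cells = 1.13·46.0809·11.6266

605.4104 billion cells


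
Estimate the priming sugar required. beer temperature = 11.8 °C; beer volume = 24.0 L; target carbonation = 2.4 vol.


residual = 14.695·(0.01821 + 0.09011·e^(−0.04·T));  sugar = (target − residual)·4.0·V
residual = 14.695·(0.01821 + 0.09011·e^(−0.04·11.8)) = 1.0935
sugar = (2.4 − 1.0935)·4.0·24.0

125.4193 g


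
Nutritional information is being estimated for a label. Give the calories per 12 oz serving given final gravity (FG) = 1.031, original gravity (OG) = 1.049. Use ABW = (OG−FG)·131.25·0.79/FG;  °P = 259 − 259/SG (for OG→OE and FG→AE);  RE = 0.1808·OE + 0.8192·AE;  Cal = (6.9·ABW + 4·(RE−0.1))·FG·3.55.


ABW = (1.049 − 1.031)·131.25·0.79/1.031 = 1.8103
OE = 259 − 259/1.049 = 12.0982 °P
AE = 259 − 259/1.031 = 7.7876 °P
RE = 0.1808·12.0982 + 0.8192·7.7876 = 8.5669 °P
Cal = (6.9·1.8103 + 4·(8.5669−0.1))·1.031·3.55

169.6746 kcal


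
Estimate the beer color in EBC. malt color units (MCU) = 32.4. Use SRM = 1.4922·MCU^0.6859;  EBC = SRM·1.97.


SRM = 1.4922·32.4^0.6859 = 16.2147
EBC = 16.2147·1.97

31.9430 EBC


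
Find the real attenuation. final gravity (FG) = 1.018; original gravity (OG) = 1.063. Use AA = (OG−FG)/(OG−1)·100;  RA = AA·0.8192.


AA = (1.063 − 1.018)/(1.063 − 1)·100 = 71.4286
RA = 71.4286·0.8192

58.5143 %


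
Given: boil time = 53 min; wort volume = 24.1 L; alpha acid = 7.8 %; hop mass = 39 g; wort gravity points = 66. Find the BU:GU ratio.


U = 1.65·0.000125^(GP/1000)·(1−e^(−0.04t))/4.15;  IBU = (α/100)·m·U·1000/V;  BU:GU = IBU/GP
U = 1.65·0.000125^(66/1000)·(1−e^(−0.04·53))/4.15 = 0.1933
IBU = (7.8/100)·39·0.1933·1000/24.1 = 24.4029
BU:GU = 24.4029/66

0.3697


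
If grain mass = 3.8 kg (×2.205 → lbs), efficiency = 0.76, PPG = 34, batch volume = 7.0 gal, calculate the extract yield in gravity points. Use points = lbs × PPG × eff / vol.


lbs = 3.8 × 2.205 = 8.3790
points = 8.3790 × 34 × 0.76 / 7.0

30.9305 points


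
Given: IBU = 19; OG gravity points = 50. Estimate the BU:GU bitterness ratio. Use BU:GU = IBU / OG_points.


BU:GU = 19 / 50

0.3800


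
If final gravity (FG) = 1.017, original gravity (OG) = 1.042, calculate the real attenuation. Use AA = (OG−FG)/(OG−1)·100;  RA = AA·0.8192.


AA = (1.042 − 1.017)/(1.042 − 1)·100 = 59.5238
RA = 59.5238·0.8192

48.7619 %


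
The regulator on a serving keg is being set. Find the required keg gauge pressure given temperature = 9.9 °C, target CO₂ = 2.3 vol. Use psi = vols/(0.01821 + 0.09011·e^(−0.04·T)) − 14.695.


psi = 2.3/(0.01821 + 0.09011·e^(−0.04·9.9)) − 14.695

14.4726 psi


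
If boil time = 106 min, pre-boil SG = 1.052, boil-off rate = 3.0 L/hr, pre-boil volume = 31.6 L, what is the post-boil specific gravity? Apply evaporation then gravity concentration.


V_post = V_pre − rate·(t/60);  SG_post = 1 + (SG_pre−1)·V_pre/V_post
V_post = 31.6 − 3.0·(106/60) = 26.3000
SG_post = 1 + (1.052 − 1)·31.6/26.3000

1.0625


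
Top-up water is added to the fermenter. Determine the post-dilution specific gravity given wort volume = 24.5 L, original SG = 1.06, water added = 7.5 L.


SG_new = 1 + (SG_old − 1)·V_old/(V_old + V_water)
pts = (1.06 − 1)·1000·24.5/(24.5 + 7.5) = 45.9375
SG_new = 1 + 45.9375/1000

1.0459


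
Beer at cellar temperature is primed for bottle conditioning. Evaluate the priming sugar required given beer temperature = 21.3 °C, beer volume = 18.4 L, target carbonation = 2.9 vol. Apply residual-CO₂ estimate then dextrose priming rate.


residual = 14.695·(0.01821 + 0.09011·e^(−0.04·T));  sugar = (target − residual)·4.0·V
residual = 14.695·(0.01821 + 0.09011·e^(−0.04·21.3)) = 0.8324
sugar = (2.9 − 0.8324)·4.0·18.4

152.1729 g


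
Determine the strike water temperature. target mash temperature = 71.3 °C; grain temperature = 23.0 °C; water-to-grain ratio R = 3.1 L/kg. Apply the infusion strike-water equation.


T_strike = (0.41/R)·(T_mash − T_grain) + T_mash
T_strike = (0.41/3.1)·(71.3 − 23.0) + 71.3

77.6881 °C


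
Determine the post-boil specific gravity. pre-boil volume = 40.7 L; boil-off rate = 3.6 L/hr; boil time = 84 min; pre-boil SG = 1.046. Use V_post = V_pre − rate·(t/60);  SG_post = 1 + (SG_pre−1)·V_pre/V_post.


V_post = 40.7 − 3.6·(84/60) = 35.6600
SG_post = 1 + (1.046 − 1)·40.7/35.6600

1.0525


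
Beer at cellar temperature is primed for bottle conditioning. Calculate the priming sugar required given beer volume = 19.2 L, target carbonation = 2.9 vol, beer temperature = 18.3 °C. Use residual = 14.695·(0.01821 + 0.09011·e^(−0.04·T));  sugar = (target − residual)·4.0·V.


residual = 14.695·(0.01821 + 0.09011·e^(−0.04·18.3)) = 0.9044
sugar = (2.9 − 0.9044)·4.0·19.2

153.2583 g


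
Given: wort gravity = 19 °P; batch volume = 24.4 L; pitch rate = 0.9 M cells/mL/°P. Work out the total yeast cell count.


cells (billions) = rate · V_L · °P
cells = 0.9 · 24.4 · 19

417.2400 billion cells


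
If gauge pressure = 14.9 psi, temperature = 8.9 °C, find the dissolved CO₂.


vols = (P + 14.695)·(0.01821 + 0.09011·e^(−0.04·T))
vols = (14.9 + 14.695)·(0.01821 + 0.09011·e^(−0.04·8.9))

2.4069 volumes


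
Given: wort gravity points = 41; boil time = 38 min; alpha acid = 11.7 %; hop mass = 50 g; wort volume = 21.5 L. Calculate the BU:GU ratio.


U = 1.65·0.000125^(GP/1000)·(1−e^(−0.04t))/4.15;  IBU = (α/100)·m·U·1000/V;  BU:GU = IBU/GP
U = 1.65·0.000125^(41/1000)·(1−e^(−0.04·38))/4.15 = 0.2149
IBU = (11.7/100)·50·0.2149·1000/21.5 = 58.4706
BU:GU = 58.4706/41

1.4261


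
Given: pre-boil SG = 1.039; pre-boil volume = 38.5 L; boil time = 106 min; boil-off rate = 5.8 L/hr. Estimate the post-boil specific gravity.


V_post = V_pre − rate·(t/60);  SG_post = 1 + (SG_pre−1)·V_pre/V_post
V_post = 38.5 − 5.8·(106/60) = 28.2533
SG_post = 1 + (1.039 − 1)·38.5/28.2533

1.0531


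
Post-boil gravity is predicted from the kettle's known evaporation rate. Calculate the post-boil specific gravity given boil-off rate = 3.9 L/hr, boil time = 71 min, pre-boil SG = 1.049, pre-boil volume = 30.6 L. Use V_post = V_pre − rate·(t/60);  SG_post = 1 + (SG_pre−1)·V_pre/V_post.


V_post = 30.6 − 3.9·(71/60) = 25.9850
SG_post = 1 + (1.049 − 1)·30.6/25.9850

1.0577


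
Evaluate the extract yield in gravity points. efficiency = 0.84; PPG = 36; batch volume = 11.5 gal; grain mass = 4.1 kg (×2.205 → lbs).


points = lbs × PPG × eff / vol
lbs = 4.1 × 2.205 = 9.0405
points = 9.0405 × 36 × 0.84 / 11.5

23.7726 points


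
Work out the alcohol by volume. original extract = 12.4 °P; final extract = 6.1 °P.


SG = 259/(259 − P);  ABV = (OG − FG)·131.25
OG = 259/(259 − 12.4) = 1.0503
FG = 259/(259 − 6.1) = 1.0241
ABV = (1.0503 − 1.0241)·131.25

3.4340 % ABV


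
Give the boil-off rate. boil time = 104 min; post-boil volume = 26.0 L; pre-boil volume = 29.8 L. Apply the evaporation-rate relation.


rate = (V_pre − V_post) / (t_min/60)
rate = (29.8 − 26.0) / (104/60)

2.1923 L/hr


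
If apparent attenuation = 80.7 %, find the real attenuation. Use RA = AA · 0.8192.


RA = 80.7 · 0.8192

66.1094 %


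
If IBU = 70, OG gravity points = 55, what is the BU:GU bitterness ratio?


BU:GU = IBU / OG_points
BU:GU = 70 / 55

1.2727


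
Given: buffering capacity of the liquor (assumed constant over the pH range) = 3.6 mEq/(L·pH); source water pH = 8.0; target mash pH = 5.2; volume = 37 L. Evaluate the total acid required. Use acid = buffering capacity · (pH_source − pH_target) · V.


acid = 3.6 · (8.0 − 5.2) · 37

372.9600 mEq


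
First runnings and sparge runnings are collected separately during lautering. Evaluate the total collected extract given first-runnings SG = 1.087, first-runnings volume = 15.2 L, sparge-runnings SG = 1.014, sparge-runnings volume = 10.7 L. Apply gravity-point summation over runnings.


total = Σ (SG_i − 1)·1000·V_i
first = (1.087 − 1)·1000·15.2 = 1322.4000
sparge = (1.014 − 1)·1000·10.7 = 149.8000
total = 1322.4000 + 149.8000

1472.2000 gravity·L
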